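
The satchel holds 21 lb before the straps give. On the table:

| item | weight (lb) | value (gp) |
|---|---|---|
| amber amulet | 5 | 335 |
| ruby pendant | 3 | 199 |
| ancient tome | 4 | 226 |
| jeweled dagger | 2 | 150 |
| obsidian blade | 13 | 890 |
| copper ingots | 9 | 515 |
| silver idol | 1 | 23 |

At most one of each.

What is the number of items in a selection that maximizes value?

3

Optimal total is 1424.
For example amber amulet + ruby pendant + obsidian blade achieves it, using 21 lb.
Any selection reaching 1424 contains exactly 3 items.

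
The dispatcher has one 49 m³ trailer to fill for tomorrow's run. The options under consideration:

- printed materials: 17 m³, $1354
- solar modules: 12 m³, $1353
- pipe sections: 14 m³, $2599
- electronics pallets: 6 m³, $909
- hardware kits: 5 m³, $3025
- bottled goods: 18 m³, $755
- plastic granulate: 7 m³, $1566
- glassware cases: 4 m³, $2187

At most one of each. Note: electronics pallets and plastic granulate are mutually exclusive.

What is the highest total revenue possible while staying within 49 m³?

Taking printed materials + pipe sections + hardware kits + plastic granulate + glassware cases: 47 m³ used, 10731 in revenue.

10731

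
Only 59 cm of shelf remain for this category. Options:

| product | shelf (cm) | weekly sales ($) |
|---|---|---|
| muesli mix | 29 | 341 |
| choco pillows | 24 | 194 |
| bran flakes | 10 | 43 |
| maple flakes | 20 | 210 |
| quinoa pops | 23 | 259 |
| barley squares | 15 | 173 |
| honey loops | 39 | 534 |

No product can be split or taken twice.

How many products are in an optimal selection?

2

Best achievable weekly sales is 744.
maple flakes + honey loops hits 744 at 59 cm.
Any selection reaching 744 contains exactly 2 products.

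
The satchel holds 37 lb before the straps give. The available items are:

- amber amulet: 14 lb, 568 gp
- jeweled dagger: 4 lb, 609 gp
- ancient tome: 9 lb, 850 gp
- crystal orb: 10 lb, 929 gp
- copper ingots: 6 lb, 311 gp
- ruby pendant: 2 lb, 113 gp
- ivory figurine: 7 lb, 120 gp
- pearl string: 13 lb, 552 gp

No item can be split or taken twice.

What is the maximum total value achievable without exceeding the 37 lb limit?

2956

Ranking by ratio (value/lb): jeweled dagger 152.25, ancient tome 94.44, crystal orb 92.90.
The ratio heuristic lands on jeweled dagger + ancient tome + crystal orb + copper ingots + ruby pendant (2812) but leaves 6 lb idle.
The 8 lb tied up in copper ingots and ruby pendant is better spent on amber amulet — total rises to 2956 (37 lb).
Nothing else within 37 lb beats 2956.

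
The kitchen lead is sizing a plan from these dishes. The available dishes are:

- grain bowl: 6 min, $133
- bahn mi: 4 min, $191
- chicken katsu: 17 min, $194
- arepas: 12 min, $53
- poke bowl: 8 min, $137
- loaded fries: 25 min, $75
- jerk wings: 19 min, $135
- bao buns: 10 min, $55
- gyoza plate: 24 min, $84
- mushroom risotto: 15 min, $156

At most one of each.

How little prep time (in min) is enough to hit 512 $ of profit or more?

27

Minimise min subject to total profit ≥ 512.
grain bowl + bahn mi + chicken katsu: 518 profit at 27 min.
Any bundle with less than 27 min falls short of 512.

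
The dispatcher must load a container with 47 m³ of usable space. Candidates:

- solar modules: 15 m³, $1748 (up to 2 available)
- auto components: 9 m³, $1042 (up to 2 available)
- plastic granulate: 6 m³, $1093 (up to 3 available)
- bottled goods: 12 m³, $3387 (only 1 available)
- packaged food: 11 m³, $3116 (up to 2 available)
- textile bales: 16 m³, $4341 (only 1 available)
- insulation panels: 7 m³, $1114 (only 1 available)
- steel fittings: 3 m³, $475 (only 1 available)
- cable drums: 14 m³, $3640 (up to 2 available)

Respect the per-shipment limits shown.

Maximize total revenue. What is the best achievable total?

Ranking by ratio (revenue/m³): packaged food 283.27, bottled goods 282.25, textile bales 271.31, cable drums 260.00.
Filling by ratio: 2×plastic granulate + bottled goods + 2×packaged food for 11805, with 1 m³ left unused.
Reworking the packing: plastic granulate + packaged food + textile bales + cable drums uses 47 m³ and improves the total to 12190.
Nothing else within 47 m³ beats 12190.

12190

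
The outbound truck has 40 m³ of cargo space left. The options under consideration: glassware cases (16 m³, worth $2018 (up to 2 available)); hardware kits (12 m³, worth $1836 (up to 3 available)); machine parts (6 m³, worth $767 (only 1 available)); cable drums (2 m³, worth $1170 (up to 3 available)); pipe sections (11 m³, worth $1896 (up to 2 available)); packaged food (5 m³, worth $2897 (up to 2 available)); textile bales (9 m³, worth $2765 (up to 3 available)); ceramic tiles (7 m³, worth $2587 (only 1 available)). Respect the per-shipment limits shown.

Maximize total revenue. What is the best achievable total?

16251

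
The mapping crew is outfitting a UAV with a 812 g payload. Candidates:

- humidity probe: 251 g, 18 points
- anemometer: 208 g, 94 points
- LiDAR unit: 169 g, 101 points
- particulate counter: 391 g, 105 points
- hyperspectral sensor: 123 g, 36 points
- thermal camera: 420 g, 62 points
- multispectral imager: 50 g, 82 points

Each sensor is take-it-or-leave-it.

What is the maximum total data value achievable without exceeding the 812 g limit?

331

Best packing: humidity probe + anemometer + LiDAR unit + hyperspectral sensor + multispectral imager — 801 g, 331 total.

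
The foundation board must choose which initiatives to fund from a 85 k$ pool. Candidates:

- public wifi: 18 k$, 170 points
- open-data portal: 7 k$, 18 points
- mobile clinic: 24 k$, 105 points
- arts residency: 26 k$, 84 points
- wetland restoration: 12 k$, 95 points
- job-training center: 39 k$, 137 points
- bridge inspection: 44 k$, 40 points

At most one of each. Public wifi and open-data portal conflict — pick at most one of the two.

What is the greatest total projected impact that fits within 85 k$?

454

Density check — public wifi 9.44, wetland restoration 7.92, mobile clinic 4.38, job-training center 3.51 are the best per k$.
The ratio ordering already packs tightly: public wifi + mobile clinic + arts residency + wetland restoration, 80 k$, 454.
The closest alternative, public wifi + mobile clinic + job-training center, reaches only 412.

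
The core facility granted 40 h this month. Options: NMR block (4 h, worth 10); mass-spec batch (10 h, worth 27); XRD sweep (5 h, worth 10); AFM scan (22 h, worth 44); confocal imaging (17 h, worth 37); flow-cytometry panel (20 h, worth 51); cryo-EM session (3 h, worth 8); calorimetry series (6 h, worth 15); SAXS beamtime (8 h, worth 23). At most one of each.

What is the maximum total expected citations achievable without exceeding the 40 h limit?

By expected citations per h: SAXS beamtime 2.88, mass-spec batch 2.70, cryo-EM session 2.67, flow-cytometry panel 2.55 lead.
Taking the top-ratio experiments first gives NMR block + mass-spec batch + XRD sweep + cryo-EM session + calorimetry series + SAXS beamtime for 93 (36 h).
The 16 h tied up in XRD sweep and cryo-EM session and SAXS beamtime is better spent on flow-cytometry panel — total rises to 103 (40 h).
Runner-up NMR block + XRD sweep + flow-cytometry panel + cryo-EM session + SAXS beamtime tops out at 102.

103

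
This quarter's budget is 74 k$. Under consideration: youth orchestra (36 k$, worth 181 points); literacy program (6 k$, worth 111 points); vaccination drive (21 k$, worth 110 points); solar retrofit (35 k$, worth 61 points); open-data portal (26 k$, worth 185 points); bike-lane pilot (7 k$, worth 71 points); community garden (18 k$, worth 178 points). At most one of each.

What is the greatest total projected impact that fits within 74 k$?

584

By projected impact per k$: literacy program 18.50, bike-lane pilot 10.14, community garden 9.89, open-data portal 7.12 lead.
Filling by ratio: literacy program + open-data portal + bike-lane pilot + community garden for 545, with 17 k$ left unused.
Replace bike-lane pilot with vaccination drive: the trade gains 39 net, giving 584 at 71 k$.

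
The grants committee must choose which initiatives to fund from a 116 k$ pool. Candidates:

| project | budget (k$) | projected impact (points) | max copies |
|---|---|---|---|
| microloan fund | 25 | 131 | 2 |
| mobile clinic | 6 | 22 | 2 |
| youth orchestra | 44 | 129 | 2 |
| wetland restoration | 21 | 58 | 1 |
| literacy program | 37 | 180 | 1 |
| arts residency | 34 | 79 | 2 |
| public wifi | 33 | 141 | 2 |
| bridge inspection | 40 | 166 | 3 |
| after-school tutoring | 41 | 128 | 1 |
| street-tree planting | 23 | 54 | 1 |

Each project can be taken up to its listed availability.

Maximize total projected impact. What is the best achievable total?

Ranking by ratio (projected impact/k$): microloan fund 5.24, literacy program 4.86, public wifi 4.27, bridge inspection 4.15.
Filling by ratio: 2×microloan fund + 2×mobile clinic + literacy program for 486, with 17 k$ left unused.
Replace 2×mobile clinic and literacy program with 2×public wifi: the trade gains 58 net, giving 544 at 116 k$.

544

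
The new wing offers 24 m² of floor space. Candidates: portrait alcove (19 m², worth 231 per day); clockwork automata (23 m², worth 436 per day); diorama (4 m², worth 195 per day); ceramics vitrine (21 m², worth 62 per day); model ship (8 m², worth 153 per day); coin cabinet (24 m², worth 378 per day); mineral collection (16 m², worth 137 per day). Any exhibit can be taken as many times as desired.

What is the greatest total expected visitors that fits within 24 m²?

1170

Best packing: 6×diorama — 24 m², 1170 total.
Nothing else within 24 m² beats 1170.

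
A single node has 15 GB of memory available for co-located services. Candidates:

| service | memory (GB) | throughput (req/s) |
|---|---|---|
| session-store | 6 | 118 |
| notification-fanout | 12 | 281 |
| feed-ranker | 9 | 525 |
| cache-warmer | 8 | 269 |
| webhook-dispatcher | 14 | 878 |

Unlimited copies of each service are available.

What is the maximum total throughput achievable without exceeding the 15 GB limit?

Webhook-dispatcher uses 14 of the 15 GB and totals 878.
No other feasible combination exceeds 878.

878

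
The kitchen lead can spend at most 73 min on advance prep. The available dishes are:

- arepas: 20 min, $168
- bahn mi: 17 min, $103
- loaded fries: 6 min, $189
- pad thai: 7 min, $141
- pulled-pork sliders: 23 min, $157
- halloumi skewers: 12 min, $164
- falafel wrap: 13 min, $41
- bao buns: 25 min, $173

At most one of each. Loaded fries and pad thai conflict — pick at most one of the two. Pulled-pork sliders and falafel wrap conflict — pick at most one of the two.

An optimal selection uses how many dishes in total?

The maximum profit within 73 min is 694.
arepas + loaded fries + halloumi skewers + bao buns hits 694 at 63 min.
Every optimal selection uses 4 dishes.

4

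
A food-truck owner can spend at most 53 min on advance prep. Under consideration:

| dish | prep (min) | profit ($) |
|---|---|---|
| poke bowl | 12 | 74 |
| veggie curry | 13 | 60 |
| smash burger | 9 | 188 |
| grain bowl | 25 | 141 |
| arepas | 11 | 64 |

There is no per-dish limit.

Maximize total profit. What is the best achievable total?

By profit per min: smash burger 20.89, poke bowl 6.17, arepas 5.82, grain bowl 5.64 lead.
5×smash burger uses 45 of the 53 min and totals 940.
The spare 8 min is too small for any remaining dish, and no exchange beats 940.

940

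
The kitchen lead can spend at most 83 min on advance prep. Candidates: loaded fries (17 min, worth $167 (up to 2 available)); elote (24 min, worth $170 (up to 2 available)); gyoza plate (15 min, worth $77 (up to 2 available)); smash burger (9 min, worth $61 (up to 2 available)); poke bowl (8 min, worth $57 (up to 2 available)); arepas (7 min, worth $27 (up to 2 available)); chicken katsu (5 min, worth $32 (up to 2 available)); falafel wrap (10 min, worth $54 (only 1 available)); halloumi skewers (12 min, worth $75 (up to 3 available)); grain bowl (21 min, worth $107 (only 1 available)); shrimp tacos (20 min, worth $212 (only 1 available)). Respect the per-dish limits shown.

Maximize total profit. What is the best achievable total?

748

Filling by ratio: 2×loaded fries + smash burger + 2×poke bowl + shrimp tacos for 721, with 4 min left unused.
The 25 min tied up in smash burger and 2×poke bowl is better spent on elote + chicken katsu — total rises to 748 (83 min).
Every other selection either busts 83 min or exceeds an availability limit or fails to beat 748.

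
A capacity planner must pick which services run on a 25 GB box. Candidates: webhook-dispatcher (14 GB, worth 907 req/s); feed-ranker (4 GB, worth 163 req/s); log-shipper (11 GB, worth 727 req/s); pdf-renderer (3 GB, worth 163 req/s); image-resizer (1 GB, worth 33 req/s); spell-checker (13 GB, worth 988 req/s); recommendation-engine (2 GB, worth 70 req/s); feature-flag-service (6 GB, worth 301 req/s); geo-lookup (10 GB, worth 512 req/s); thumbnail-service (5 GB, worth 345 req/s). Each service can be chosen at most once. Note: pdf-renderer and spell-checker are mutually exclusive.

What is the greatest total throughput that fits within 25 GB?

1748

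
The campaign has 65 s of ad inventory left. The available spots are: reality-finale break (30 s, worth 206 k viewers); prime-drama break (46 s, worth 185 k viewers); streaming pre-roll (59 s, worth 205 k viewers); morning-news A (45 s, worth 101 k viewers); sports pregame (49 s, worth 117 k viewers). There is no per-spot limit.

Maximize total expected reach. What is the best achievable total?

412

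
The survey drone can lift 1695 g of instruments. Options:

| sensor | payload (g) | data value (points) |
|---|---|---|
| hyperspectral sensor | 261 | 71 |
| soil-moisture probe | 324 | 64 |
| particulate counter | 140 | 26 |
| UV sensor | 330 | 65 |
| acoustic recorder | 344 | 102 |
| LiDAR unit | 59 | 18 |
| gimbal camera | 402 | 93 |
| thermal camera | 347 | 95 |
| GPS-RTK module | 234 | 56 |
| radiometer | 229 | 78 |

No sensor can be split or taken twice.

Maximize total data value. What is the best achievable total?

Taking the top-ratio sensors first gives hyperspectral sensor + particulate counter + acoustic recorder + LiDAR unit + thermal camera + GPS-RTK module + radiometer for 446 (1614 g).
Replace particulate counter and GPS-RTK module with gimbal camera: the trade gains 11 net, giving 457 at 1642 g.
An exhaustive check of the 1024 subsets confirms 457.

457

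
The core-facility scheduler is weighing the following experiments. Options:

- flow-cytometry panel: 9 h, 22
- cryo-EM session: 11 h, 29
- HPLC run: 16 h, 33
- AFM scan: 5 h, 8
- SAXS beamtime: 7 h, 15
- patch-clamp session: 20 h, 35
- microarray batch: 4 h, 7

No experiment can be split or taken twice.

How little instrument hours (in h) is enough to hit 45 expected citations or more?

20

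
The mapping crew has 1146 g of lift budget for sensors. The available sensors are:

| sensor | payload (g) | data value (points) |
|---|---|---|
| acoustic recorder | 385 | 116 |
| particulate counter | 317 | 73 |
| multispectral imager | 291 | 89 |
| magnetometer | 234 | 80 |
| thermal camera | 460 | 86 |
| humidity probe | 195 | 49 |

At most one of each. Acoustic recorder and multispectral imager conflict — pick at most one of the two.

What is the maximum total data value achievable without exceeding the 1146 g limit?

318

Acoustic recorder + particulate counter + magnetometer + humidity probe uses 1131 of the 1146 g and totals 318.
Every other selection either busts 1146 g or breaks a pairing rule or fails to beat 318.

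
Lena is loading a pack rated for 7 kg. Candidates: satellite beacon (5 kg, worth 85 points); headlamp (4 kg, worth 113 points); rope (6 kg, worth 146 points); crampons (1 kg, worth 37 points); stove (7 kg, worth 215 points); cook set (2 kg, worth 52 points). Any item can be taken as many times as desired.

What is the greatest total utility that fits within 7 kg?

259

By utility per kg: crampons 37.00, stove 30.71, headlamp 28.25, cook set 26.00 lead.
7×crampons uses 7 of the 7 kg and totals 259.
Nothing else within 7 kg beats 259.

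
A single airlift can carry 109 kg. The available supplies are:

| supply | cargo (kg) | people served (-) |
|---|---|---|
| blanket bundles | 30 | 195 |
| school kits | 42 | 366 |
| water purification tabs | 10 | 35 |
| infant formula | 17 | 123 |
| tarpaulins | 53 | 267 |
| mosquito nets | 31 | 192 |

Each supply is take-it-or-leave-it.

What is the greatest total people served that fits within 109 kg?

753

Taking the top-ratio supplies first gives blanket bundles + school kits + water purification tabs + infant formula for 719 (99 kg).
Dropping water purification tabs and infant formula frees 27 kg; slotting in mosquito nets (31 kg) lifts the total to 753 at 103 kg.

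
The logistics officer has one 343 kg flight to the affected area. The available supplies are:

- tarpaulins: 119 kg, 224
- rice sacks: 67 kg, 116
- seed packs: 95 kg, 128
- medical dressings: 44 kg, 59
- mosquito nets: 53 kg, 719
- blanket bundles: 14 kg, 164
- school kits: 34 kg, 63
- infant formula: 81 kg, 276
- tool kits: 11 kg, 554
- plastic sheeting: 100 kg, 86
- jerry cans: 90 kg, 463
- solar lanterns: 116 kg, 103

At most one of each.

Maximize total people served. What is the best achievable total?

Density check — tool kits 50.36, mosquito nets 13.57, blanket bundles 11.71 are the best per kg.
Best packing: medical dressings + mosquito nets + blanket bundles + school kits + infant formula + tool kits + jerry cans — 327 kg, 2298 total.
That's the maximum — no swap from here does better than 2298.

2298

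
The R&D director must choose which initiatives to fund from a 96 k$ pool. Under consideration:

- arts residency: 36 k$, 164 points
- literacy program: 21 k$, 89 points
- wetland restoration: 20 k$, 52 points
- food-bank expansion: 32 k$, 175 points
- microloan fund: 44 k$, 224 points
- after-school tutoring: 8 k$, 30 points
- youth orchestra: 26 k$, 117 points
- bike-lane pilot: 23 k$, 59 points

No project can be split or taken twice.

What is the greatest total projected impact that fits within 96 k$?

A density-first pass picks food-bank expansion + microloan fund + after-school tutoring — 429 at 84 k$.
Dropping microloan fund and after-school tutoring frees 52 k$; slotting in arts residency + youth orchestra (62 k$) lifts the total to 456 at 94 k$.
No other feasible combination exceeds 456.

456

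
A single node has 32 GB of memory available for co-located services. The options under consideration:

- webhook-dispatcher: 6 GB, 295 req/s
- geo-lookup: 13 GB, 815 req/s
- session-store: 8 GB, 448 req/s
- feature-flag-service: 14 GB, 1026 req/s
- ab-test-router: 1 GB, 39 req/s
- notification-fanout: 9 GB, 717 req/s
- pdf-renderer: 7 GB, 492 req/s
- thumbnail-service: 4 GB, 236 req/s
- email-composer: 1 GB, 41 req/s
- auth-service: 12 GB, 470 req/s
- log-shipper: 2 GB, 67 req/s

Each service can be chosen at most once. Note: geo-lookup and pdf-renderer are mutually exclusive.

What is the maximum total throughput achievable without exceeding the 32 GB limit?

Feature-flag-service + ab-test-router + notification-fanout + pdf-renderer + email-composer uses 32 of the 32 GB and totals 2315.

2315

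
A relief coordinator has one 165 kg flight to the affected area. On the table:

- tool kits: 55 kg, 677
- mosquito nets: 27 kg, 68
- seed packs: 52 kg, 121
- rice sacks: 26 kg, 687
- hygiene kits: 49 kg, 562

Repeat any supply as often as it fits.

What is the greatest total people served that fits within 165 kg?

The ratio ordering already packs tightly: 6×rice sacks, 156 kg, 4122.

4122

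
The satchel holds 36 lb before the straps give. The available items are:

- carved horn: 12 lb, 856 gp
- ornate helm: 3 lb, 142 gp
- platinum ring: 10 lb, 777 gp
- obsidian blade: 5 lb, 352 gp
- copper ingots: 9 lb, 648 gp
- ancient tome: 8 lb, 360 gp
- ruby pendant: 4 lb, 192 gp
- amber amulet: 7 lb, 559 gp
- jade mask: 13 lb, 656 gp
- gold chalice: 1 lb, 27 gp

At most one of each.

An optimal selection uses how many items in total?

The maximum value within 36 lb is 2633.
carved horn + platinum ring + obsidian blade + copper ingots hits 2633 at 36 lb.
Any selection reaching 2633 contains exactly 4 items.

4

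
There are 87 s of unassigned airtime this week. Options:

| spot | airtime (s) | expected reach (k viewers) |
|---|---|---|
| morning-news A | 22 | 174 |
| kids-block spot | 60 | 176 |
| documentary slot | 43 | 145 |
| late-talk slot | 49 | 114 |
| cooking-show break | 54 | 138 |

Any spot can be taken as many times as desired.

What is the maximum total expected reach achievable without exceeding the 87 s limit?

522

Best packing: 3×morning-news A — 66 s, 522 total.
Nothing else within 87 s beats 522.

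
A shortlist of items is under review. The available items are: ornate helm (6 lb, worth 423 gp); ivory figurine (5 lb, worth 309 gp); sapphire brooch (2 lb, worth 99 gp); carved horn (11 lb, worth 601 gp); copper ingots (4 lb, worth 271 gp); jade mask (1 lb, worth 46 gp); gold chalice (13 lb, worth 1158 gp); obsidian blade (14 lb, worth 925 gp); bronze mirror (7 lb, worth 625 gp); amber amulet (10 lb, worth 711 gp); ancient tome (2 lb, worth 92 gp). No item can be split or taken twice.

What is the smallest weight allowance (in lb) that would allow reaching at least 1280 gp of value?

16

Look for the lowest-weight combination reaching 1280.
sapphire brooch + jade mask + gold chalice reaches 1303 using 16 lb.
Any bundle with less than 16 lb falls short of 1280.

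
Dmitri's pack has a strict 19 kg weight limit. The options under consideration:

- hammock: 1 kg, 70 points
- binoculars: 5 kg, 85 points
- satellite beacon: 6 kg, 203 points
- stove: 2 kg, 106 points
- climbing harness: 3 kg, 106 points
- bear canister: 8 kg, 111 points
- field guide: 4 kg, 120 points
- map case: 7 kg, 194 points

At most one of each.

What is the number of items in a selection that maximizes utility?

The maximum utility within 19 kg is 679.
hammock + satellite beacon + stove + climbing harness + map case hits 679 at 19 kg.
All optima have 5 items.

5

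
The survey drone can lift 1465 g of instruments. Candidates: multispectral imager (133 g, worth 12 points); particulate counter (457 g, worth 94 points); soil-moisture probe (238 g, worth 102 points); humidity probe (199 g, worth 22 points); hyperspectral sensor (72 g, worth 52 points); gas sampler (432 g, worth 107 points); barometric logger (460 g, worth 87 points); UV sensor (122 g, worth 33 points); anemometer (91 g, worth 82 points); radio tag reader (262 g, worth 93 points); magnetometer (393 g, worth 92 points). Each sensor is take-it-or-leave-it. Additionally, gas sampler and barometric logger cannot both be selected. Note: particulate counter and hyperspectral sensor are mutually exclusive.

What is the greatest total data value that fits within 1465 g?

491

Ranking by ratio (data value/g): anemometer 0.90, hyperspectral sensor 0.72, soil-moisture probe 0.43, radio tag reader 0.35.
Soil-moisture probe + humidity probe + hyperspectral sensor + gas sampler + UV sensor + anemometer + radio tag reader uses 1416 of the 1465 g and totals 491.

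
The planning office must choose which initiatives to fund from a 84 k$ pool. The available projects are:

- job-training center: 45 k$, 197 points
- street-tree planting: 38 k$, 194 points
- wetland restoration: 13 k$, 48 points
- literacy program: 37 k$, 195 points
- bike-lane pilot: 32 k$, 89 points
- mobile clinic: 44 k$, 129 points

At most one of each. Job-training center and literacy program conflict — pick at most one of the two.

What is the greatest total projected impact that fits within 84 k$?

By projected impact per k$: literacy program 5.27, street-tree planting 5.11, job-training center 4.38 lead.
The ratio heuristic lands on street-tree planting + literacy program (389) but leaves 9 k$ idle.
Replace literacy program with job-training center: the trade gains 2 net, giving 391 at 83 k$.
Next best is street-tree planting + literacy program at 389 (75 k$) — short by 2.

391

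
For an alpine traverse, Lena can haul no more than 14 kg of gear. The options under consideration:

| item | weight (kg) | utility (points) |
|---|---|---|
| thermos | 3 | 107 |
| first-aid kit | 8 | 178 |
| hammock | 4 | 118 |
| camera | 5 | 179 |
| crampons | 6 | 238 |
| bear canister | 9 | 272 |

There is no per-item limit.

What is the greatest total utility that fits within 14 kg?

524

Density check — crampons 39.67, camera 35.80, thermos 35.67 are the best per kg.
A density-first pass picks 2×crampons — 476 at 12 kg.
Dropping crampons frees 6 kg; slotting in thermos + camera (8 kg) lifts the total to 524 at 14 kg.
Nothing else within 14 kg beats 524.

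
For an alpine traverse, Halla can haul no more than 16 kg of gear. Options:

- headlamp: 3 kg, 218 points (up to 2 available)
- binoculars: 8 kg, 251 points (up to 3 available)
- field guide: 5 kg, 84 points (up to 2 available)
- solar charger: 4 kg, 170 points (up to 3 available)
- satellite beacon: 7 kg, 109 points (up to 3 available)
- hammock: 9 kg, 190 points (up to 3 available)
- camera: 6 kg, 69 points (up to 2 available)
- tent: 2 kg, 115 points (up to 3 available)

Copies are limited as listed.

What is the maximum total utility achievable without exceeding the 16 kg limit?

Ranking by ratio (utility/kg): headlamp 72.67, tent 57.50, solar charger 42.50, binoculars 31.38.
2×headlamp + solar charger + 3×tent uses 16 of the 16 kg and totals 951.

951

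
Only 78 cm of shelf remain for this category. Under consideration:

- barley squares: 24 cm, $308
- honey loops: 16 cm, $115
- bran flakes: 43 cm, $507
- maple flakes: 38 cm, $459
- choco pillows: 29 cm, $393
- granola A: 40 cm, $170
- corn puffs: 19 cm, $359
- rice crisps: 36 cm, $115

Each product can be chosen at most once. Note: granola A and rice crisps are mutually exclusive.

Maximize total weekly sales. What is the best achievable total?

Ranking by ratio (weekly sales/cm): corn puffs 18.89, choco pillows 13.55, barley squares 12.83, maple flakes 12.08.
Taking barley squares + choco pillows + corn puffs: 72 cm used, 1060 in weekly sales.

1060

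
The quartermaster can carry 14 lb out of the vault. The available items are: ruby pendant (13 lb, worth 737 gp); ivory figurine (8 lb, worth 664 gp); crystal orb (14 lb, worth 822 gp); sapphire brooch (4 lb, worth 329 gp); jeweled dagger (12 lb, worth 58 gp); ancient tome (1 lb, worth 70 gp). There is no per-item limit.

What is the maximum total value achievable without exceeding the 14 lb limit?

Ivory figurine + sapphire brooch + 2×ancient tome uses 14 of the 14 lb and totals 1133.
Every other selection either busts 14 lb or fails to beat 1133.

1133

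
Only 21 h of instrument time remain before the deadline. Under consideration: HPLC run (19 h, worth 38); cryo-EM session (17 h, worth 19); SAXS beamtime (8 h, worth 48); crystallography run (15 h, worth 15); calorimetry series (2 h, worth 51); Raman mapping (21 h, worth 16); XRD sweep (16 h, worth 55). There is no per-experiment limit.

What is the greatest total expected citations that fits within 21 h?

By expected citations per h: calorimetry series 25.50, SAXS beamtime 6.00, XRD sweep 3.44 lead.
Taking 10×calorimetry series: 20 h used, 510 in expected citations.

510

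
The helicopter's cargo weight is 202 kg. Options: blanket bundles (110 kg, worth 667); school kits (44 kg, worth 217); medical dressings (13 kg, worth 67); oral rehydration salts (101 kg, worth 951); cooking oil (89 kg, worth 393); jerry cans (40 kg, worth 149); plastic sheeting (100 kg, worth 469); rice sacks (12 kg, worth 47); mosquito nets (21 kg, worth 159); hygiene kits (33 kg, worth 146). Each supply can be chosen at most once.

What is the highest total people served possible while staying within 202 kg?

1473

Greedy by ratio would take school kits + medical dressings + oral rehydration salts + rice sacks + mosquito nets: 191 kg used, total 1441.
The 25 kg tied up in medical dressings and rice sacks is better spent on hygiene kits — total rises to 1473 (199 kg).
No other feasible combination exceeds 1473.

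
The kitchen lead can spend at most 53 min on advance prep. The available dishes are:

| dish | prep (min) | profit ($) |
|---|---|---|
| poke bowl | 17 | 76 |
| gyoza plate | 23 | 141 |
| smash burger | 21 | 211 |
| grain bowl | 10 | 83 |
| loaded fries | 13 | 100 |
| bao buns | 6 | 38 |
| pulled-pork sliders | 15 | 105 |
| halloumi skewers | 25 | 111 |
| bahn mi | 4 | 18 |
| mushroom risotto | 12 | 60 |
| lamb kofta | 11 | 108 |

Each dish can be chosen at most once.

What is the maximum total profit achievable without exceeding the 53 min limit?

Ranking by ratio (profit/min): smash burger 10.05, lamb kofta 9.82, grain bowl 8.30.
Filling by ratio: smash burger + grain bowl + bao buns + bahn mi + lamb kofta for 458, with 1 min left unused.
Dropping grain bowl and bahn mi frees 14 min; slotting in pulled-pork sliders (15 min) lifts the total to 462 at 53 min.
The closest alternative, smash burger + grain bowl + bao buns + bahn mi + lamb kofta, reaches only 458.

462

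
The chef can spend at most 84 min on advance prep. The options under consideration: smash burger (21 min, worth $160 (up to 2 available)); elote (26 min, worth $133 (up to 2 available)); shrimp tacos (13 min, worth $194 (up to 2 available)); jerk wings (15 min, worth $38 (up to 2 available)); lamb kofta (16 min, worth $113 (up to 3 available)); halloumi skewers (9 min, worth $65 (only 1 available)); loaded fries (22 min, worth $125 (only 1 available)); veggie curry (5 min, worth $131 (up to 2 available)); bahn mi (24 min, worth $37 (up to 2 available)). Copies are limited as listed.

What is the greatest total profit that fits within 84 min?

Greedy by ratio would take 2×smash burger + 2×shrimp tacos + 2×veggie curry: 78 min used, total 970.
Replace 2×smash burger with 3×lamb kofta: the trade gains 19 net, giving 989 at 84 min.

989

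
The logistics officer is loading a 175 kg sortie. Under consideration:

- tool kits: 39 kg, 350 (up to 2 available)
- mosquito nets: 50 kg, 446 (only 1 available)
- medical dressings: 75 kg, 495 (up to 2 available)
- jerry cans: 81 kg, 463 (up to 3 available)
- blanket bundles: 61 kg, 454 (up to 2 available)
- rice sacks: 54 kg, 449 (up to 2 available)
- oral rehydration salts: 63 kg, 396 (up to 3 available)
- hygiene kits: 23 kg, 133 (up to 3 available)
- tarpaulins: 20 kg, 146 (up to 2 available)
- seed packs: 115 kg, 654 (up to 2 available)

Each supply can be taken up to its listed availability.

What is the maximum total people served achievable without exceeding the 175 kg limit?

Ranking by ratio (people served/kg): tool kits 8.97, mosquito nets 8.92, rice sacks 8.31.
Taking the top-ratio supplies first gives 2×tool kits + mosquito nets + 2×tarpaulins for 1438 (168 kg).
The 50 kg tied up in mosquito nets is better spent on rice sacks — total rises to 1441 (172 kg).
Every other selection either busts 175 kg or exceeds an availability limit or fails to beat 1441.

1441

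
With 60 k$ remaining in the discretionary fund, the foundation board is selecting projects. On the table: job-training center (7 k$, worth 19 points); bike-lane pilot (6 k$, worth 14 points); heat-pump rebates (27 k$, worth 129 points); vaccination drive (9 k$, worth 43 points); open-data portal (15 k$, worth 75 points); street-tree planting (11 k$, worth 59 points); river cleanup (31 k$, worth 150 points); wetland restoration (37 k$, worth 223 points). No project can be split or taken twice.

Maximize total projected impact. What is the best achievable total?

325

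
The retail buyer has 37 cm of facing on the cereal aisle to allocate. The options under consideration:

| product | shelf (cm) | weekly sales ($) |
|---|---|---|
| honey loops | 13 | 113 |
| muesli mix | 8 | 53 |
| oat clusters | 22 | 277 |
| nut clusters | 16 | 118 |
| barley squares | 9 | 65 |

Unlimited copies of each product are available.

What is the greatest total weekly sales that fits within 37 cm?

390

Ranking by ratio (weekly sales/cm): oat clusters 12.59, honey loops 8.69, nut clusters 7.38.
Taking honey loops + oat clusters: 35 cm used, 390 in weekly sales.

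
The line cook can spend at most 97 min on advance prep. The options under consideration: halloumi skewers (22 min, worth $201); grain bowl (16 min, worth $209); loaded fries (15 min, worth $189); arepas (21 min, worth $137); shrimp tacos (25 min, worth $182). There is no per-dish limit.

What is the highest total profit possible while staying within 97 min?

1254

Ranking by ratio (profit/min): grain bowl 13.06, loaded fries 12.60, halloumi skewers 9.14, shrimp tacos 7.28.
The ratio ordering already packs tightly: 6×grain bowl, 96 min, 1254.
No other feasible combination exceeds 1254.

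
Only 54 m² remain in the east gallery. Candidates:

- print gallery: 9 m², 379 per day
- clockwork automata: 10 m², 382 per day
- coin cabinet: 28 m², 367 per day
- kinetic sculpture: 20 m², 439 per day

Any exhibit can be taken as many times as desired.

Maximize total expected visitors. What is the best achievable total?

Ranking by ratio (expected visitors/m²): print gallery 42.11, clockwork automata 38.20, kinetic sculpture 21.95, coin cabinet 13.11.
6×print gallery uses 54 of the 54 m² and totals 2274.

2274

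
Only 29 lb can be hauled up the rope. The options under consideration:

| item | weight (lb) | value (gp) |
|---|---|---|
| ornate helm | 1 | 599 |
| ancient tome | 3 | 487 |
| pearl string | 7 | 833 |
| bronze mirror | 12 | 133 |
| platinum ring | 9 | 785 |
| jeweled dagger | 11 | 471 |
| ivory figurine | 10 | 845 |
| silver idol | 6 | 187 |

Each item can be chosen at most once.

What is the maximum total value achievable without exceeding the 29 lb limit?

3062

Greedy by ratio would take ornate helm + ancient tome + pearl string + platinum ring + silver idol: 26 lb used, total 2891.
Dropping ancient tome and silver idol frees 9 lb; slotting in ivory figurine (10 lb) lifts the total to 3062 at 27 lb.
Runner-up ornate helm + ancient tome + pearl string + ivory figurine + silver idol tops out at 2951.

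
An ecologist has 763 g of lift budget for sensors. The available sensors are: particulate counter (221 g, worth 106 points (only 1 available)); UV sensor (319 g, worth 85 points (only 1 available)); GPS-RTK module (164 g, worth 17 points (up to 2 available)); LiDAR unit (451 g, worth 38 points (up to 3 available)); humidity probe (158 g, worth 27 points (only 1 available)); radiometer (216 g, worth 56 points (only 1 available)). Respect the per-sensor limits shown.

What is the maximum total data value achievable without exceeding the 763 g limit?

247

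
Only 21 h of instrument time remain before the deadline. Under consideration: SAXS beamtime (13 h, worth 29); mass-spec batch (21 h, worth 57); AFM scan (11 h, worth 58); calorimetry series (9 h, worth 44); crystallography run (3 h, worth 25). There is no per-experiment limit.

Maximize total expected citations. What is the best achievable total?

By expected citations per h: crystallography run 8.33, AFM scan 5.27, calorimetry series 4.89 lead.
The ratio ordering already packs tightly: 7×crystallography run, 21 h, 175.
Every other selection either busts 21 h or fails to beat 175.

175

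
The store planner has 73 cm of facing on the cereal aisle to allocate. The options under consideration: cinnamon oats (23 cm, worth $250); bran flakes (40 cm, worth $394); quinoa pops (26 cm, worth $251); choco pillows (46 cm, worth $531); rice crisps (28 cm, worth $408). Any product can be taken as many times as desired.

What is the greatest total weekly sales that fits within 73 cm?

816

2×rice crisps uses 56 of the 73 cm and totals 816.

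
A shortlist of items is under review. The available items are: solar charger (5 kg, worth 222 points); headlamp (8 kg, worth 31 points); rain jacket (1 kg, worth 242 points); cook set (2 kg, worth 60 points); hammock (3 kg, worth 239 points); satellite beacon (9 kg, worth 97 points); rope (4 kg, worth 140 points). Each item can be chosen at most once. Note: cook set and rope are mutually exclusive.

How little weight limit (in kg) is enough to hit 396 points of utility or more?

4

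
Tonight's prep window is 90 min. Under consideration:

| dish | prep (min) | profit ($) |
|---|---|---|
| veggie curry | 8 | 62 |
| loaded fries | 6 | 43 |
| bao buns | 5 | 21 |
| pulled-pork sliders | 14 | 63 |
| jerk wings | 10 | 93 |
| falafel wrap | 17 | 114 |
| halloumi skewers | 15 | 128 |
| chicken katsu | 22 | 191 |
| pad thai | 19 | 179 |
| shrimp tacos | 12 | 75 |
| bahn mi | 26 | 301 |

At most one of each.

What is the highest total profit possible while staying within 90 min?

861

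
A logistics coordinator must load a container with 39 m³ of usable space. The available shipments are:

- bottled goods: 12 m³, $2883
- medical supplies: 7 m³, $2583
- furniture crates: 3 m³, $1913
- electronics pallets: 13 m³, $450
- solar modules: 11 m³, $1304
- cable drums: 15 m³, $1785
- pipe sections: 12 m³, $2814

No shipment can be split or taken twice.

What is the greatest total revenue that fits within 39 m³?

10193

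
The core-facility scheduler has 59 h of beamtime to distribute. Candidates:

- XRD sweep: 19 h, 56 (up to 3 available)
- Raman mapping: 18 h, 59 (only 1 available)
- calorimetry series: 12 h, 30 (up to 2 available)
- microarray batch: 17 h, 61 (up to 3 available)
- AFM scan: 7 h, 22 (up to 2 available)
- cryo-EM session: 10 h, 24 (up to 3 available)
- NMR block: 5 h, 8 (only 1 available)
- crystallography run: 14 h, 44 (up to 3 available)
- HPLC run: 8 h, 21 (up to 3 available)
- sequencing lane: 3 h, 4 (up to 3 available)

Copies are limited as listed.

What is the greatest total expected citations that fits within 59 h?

205

Density check — microarray batch 3.59, Raman mapping 3.28, AFM scan 3.14 are the best per h.
3×microarray batch + AFM scan uses 58 of the 59 h and totals 205.
That's the maximum — no swap from here does better than 205.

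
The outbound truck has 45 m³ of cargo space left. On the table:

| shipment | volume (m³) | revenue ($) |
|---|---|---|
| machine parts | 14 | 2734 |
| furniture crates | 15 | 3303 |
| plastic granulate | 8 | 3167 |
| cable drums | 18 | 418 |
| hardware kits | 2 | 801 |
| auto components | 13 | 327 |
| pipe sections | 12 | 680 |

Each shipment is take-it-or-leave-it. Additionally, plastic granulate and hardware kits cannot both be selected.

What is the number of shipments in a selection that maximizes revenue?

3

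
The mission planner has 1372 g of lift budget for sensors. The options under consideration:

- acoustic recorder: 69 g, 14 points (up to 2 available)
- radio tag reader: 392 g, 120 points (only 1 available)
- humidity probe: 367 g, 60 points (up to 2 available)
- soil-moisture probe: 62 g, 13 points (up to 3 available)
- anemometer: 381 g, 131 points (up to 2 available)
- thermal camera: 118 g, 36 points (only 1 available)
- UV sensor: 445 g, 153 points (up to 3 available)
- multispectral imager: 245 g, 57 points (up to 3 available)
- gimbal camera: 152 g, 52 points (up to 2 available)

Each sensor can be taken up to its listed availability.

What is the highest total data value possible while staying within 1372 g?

By data value per g: anemometer 0.34, UV sensor 0.34, gimbal camera 0.34, radio tag reader 0.31 lead.
Taking 2×anemometer + UV sensor + gimbal camera: 1359 g used, 467 in data value.

467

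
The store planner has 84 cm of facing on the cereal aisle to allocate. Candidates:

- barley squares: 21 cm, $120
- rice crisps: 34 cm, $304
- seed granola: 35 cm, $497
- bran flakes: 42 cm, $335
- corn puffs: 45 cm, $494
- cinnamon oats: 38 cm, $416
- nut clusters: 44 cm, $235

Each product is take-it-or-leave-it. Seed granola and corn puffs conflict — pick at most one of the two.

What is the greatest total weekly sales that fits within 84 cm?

913

Seed granola + cinnamon oats uses 73 of the 84 cm and totals 913.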